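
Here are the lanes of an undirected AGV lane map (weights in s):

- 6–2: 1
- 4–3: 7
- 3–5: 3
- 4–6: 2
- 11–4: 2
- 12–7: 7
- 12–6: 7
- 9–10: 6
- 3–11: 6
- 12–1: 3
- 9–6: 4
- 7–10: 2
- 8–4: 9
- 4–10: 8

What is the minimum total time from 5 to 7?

Shortest distances from 5:
5: 0
3: 3  (via 5)
11: 9  (via 3)
4: 10  (via 3)
6: 12  (via 4)
2: 13  (via 6)
9: 16  (via 6)
10: 18  (via 4)
8: 19  (via 4)
12: 19  (via 6)
7: 20  (via 10)
Shortest route: 5 → 3 → 4 → 10 → 7 = 20 s.

20 s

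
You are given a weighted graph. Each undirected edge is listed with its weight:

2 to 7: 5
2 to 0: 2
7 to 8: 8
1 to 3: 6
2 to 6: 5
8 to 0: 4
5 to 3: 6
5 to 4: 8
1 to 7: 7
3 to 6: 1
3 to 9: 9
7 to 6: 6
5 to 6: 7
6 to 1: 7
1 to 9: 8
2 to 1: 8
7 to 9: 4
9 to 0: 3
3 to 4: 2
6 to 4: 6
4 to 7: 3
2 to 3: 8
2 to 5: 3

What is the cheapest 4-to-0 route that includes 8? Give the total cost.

15

Shortest 4→8: 4 → 7 → 8 = 11
Shortest 8→0: 8 → 0 = 4
Total via 8: 11 + 4 = 15.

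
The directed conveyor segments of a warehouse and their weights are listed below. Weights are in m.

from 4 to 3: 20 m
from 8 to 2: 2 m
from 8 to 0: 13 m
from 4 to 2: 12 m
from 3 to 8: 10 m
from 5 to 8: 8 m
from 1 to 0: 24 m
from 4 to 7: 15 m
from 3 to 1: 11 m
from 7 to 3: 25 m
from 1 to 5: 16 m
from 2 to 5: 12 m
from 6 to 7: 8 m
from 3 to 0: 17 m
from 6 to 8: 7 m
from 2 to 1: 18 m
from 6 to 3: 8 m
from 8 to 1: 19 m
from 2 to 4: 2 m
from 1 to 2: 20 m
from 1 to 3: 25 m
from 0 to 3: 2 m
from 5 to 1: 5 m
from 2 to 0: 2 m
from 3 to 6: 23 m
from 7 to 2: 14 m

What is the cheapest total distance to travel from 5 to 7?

27 m

Enumerating some paths:
5–1–2–4–7: 5+20+2+15 = 42
5–8–2–0–3–6–7: 8+2+2+2+23+8 = 45
5–8–2–4–7: 8+2+2+15 = 27
The minimum is 27 m via 5–8–2–4–7.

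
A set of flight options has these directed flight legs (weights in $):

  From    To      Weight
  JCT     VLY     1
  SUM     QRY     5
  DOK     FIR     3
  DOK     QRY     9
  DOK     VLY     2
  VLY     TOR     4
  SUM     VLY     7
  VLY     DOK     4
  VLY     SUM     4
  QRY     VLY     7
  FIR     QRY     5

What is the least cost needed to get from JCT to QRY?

$10

Running Dijkstra from JCT:
JCT: 0
VLY: 1  (via JCT)
TOR: 5  (via VLY)
SUM: 5  (via VLY)
DOK: 5  (via VLY)
FIR: 8  (via DOK)
QRY: 10  (via SUM)
Shortest route: JCT–VLY–SUM–QRY = $10.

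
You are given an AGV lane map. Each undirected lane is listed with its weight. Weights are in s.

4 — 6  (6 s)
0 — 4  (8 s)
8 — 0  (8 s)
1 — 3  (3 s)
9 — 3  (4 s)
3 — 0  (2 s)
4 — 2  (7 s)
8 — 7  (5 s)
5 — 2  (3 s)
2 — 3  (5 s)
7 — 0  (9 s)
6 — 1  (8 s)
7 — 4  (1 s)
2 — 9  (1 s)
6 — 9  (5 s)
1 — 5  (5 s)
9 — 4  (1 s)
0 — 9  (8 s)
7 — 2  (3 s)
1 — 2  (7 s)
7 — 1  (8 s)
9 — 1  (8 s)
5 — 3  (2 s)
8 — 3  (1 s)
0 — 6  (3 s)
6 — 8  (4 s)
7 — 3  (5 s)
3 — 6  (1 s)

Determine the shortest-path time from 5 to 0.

Enumerating some paths:
5–3–6–0: 2+1+3 = 6
5–3–0: 2+2 = 4
The minimum is 4 s via 5–3–0.

4 s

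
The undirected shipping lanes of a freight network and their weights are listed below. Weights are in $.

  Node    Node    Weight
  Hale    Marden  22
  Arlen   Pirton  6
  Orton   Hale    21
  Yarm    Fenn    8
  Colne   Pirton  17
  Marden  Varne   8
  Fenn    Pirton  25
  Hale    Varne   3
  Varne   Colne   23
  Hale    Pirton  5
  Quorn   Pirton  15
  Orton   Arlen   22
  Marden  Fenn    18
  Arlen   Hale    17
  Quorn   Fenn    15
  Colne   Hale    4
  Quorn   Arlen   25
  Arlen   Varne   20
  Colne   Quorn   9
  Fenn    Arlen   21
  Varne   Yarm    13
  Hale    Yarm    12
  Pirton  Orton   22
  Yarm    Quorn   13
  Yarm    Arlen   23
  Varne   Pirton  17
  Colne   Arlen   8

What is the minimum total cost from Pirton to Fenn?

$25

Enumerating some paths:
Pirton - Arlen - Fenn: 6+21 = 27
Pirton - Fenn: 25 = 25
Cheapest is Pirton - Fenn at $25.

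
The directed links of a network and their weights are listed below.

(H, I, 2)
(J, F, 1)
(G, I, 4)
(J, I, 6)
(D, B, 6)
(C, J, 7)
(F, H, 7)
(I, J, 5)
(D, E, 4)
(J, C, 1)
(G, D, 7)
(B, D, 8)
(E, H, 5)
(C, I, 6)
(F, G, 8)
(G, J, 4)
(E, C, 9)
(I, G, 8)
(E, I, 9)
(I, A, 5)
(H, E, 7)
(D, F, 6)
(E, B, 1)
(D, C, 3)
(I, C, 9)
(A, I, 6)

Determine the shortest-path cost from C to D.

21

Compare a few routes:
C–J–F–G–D: 7+1+8+7 = 23
C–I–G–D: 6+8+7 = 21
The minimum is 21 via C–I–G–D.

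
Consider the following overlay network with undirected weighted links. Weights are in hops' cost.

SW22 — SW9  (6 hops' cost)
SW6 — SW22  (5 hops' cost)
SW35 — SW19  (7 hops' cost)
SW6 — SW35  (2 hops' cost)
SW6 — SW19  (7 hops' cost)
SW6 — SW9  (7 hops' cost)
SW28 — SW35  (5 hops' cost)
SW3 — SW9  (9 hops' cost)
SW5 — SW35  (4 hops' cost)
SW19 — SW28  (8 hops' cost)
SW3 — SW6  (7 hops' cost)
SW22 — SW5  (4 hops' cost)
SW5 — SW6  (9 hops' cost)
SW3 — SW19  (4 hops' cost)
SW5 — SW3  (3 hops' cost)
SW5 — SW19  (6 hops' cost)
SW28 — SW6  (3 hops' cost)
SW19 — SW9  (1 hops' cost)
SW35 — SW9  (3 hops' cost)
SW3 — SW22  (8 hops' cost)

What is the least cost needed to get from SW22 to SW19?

Candidate routes:
SW22 - SW5 - SW19: 4+6 = 10
SW22 - SW6 - SW35 - SW9 - SW19: 5+2+3+1 = 11
SW22 - SW9 - SW19: 6+1 = 7
The minimum is 7 hops' cost via SW22 - SW9 - SW19.

7 hops' cost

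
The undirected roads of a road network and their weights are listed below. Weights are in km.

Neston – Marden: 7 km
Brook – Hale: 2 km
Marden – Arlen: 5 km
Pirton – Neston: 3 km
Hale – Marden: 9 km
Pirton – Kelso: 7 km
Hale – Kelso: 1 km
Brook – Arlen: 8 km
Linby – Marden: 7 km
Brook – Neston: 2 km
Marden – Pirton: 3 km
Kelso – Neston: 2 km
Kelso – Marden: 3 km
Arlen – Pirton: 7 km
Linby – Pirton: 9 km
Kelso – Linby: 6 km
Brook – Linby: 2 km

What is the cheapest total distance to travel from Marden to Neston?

5 km

Enumerating some paths:
Marden - Neston: 7 = 7
Marden - Pirton - Neston: 3+3 = 6
Marden - Kelso - Neston: 3+2 = 5
Cheapest is Marden - Kelso - Neston at 5 km.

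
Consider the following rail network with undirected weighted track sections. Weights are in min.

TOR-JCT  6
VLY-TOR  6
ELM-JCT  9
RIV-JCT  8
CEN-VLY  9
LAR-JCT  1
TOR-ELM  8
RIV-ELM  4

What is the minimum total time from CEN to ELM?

23 min

Settle nodes by increasing distance from CEN:
CEN: 0
VLY: 9  (via CEN)
TOR: 15  (via VLY)
JCT: 21  (via TOR)
LAR: 22  (via JCT)
ELM: 23  (via TOR)
Shortest route: CEN–VLY–TOR–ELM = 23 min.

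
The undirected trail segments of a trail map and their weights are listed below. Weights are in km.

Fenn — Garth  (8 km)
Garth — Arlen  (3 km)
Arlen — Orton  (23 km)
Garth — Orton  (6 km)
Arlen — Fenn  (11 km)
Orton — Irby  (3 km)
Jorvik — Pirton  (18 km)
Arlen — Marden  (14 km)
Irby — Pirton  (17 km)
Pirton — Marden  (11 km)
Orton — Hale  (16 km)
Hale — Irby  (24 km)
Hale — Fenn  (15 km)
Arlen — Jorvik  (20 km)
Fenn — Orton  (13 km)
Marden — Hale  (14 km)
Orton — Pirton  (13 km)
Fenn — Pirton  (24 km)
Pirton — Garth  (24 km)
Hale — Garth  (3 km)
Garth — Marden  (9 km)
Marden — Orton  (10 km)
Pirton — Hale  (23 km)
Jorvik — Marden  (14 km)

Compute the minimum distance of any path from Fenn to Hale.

Shortest distances from Fenn:
Fenn: 0
Garth: 8  (via Fenn)
Arlen: 11  (via Fenn)
Hale: 11  (via Garth)
Shortest route: Fenn–Garth–Hale = 11 km.

11 km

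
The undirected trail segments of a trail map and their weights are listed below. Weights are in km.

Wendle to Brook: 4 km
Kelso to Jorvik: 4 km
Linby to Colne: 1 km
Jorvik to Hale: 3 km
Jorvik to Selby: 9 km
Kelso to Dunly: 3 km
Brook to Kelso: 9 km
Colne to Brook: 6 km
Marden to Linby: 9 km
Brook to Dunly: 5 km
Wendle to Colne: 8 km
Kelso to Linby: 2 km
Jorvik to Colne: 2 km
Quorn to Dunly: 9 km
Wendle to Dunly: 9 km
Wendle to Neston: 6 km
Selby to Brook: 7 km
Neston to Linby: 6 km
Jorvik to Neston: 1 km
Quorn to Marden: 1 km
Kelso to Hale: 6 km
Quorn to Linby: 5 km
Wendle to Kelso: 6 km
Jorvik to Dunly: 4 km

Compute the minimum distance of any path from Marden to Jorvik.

9 km

Running Dijkstra from Marden:
Marden: 0
Quorn: 1  (via Marden)
Linby: 6  (via Quorn)
Colne: 7  (via Linby)
Kelso: 8  (via Linby)
Jorvik: 9  (via Colne)
Shortest route: Marden–Quorn–Linby–Colne–Jorvik = 9 km.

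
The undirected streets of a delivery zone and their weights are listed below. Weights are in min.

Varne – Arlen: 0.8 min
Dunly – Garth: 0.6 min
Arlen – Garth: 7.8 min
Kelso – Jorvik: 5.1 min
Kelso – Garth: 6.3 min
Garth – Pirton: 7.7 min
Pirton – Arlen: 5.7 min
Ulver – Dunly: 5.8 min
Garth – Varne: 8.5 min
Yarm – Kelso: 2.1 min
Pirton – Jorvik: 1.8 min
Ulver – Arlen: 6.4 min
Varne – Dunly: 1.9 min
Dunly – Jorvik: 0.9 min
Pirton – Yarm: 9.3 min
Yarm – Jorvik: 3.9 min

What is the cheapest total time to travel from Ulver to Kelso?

Enumerating some paths:
Ulver → Dunly → Jorvik → Kelso: 5.8+0.9+5.1 = 11.8
Ulver → Dunly → Jorvik → Yarm → Kelso: 5.8+0.9+3.9+2.1 = 12.7
Cheapest is Ulver → Dunly → Jorvik → Kelso at 11.8 min.

11.8 min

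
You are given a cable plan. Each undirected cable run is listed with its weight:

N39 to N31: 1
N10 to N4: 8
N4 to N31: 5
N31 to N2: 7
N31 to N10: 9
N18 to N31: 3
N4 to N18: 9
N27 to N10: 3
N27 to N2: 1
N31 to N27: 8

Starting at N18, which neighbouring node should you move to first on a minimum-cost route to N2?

Compare a few routes:
N18 → N31 → N2: 3+7 = 10
N18 → N31 → N10 → N27 → N2: 3+9+3+1 = 16
N18 → N31 → N27 → N2: 3+8+1 = 12
Cheapest is N18 → N31 → N2 at 10.
So from N18 the first move is to N31.

N31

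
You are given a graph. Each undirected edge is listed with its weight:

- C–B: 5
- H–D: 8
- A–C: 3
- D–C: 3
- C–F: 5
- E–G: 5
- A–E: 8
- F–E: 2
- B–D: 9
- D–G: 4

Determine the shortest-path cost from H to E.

Enumerating some paths:
H - D - C - A - E: 8+3+3+8 = 22
H - D - C - F - E: 8+3+5+2 = 18
H - D - G - E: 8+4+5 = 17
Cheapest is H - D - G - E at 17.

17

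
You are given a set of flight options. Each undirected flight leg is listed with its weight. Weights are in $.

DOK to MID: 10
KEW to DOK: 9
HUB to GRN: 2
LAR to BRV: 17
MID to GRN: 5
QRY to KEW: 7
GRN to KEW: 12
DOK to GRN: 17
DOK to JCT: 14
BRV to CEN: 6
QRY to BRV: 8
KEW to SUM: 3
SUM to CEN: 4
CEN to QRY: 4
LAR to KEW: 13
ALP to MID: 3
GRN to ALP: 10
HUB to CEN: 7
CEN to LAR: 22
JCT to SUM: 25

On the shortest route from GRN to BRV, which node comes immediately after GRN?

Candidate routes:
GRN → KEW → SUM → CEN → BRV: 12+3+4+6 = 25
GRN → HUB → CEN → QRY → BRV: 2+7+4+8 = 21
GRN → HUB → CEN → BRV: 2+7+6 = 15
The minimum is $15 via GRN → HUB → CEN → BRV.
So from GRN the first move is to HUB.

HUB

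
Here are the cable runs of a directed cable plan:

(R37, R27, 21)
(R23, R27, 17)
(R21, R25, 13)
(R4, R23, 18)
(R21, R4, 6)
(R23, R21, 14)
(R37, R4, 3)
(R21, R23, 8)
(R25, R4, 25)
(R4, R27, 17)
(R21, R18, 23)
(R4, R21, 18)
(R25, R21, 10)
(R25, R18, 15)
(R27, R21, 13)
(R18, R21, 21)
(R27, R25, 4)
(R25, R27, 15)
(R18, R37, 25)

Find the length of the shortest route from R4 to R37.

Compare a few routes:
R4 - R21 - R18 - R37: 18+23+25 = 66
R4 - R21 - R25 - R18 - R37: 18+13+15+25 = 71
R4 - R27 - R25 - R18 - R37: 17+4+15+25 = 61
The minimum is 61 via R4 - R27 - R25 - R18 - R37.

61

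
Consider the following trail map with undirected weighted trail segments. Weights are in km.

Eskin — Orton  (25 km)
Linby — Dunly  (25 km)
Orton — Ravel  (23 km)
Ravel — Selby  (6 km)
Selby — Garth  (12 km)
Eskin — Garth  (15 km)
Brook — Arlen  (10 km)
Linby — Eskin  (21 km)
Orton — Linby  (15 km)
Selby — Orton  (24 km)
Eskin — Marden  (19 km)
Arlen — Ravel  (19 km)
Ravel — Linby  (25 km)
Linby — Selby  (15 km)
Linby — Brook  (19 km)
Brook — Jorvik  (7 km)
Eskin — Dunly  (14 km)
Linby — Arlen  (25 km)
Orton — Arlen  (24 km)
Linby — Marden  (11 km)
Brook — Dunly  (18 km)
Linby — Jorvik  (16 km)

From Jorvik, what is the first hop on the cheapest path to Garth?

Linby

Candidate routes:
Jorvik - Linby - Selby - Garth: 16+15+12 = 43
Jorvik - Brook - Linby - Selby - Garth: 7+19+15+12 = 53
Jorvik - Linby - Eskin - Garth: 16+21+15 = 52
Cheapest is Jorvik - Linby - Selby - Garth at 43 km.
So from Jorvik the first move is to Linby.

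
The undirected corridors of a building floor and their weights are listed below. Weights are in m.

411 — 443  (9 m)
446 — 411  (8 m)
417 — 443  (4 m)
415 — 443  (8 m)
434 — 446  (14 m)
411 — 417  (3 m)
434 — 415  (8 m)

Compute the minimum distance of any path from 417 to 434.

Enumerating some paths:
417 → 443 → 411 → 446 → 434: 4+9+8+14 = 35
417 → 411 → 446 → 434: 3+8+14 = 25
417 → 411 → 443 → 415 → 434: 3+9+8+8 = 28
417 → 443 → 415 → 434: 4+8+8 = 20
Cheapest is 417 → 443 → 415 → 434 at 20 m.

20 m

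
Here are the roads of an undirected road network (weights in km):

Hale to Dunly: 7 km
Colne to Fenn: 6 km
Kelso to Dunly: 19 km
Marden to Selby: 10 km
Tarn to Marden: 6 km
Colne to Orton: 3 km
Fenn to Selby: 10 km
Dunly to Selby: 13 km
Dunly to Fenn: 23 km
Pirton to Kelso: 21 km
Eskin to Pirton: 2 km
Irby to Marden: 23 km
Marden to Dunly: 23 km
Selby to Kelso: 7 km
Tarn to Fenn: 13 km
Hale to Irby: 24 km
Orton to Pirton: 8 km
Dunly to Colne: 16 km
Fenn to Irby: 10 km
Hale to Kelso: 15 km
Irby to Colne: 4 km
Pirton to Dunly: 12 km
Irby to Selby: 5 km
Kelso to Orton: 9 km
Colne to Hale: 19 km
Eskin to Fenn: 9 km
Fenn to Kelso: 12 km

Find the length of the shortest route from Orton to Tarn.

22 km

Running Dijkstra from Orton:
Orton: 0
Colne: 3  (via Orton)
Irby: 7  (via Colne)
Pirton: 8  (via Orton)
Fenn: 9  (via Colne)
Kelso: 9  (via Orton)
Eskin: 10  (via Pirton)
Selby: 12  (via Irby)
Dunly: 19  (via Colne)
Marden: 22  (via Selby)
Hale: 22  (via Colne)
Tarn: 22  (via Fenn)
Shortest route: Orton–Colne–Fenn–Tarn = 22 km.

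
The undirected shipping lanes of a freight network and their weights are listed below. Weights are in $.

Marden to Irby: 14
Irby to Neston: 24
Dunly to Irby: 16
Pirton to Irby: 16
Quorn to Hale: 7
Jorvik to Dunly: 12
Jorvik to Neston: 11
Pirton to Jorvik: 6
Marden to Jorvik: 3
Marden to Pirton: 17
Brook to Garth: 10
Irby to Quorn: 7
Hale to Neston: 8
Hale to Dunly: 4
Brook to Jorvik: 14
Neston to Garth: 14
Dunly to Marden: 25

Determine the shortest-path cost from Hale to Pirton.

Settle nodes by increasing distance from Hale:
Hale: 0
Dunly: 4  (via Hale)
Quorn: 7  (via Hale)
Neston: 8  (via Hale)
Irby: 14  (via Quorn)
Jorvik: 16  (via Dunly)
Marden: 19  (via Jorvik)
Pirton: 22  (via Jorvik)
Shortest route: Hale → Dunly → Jorvik → Pirton = $22.

$22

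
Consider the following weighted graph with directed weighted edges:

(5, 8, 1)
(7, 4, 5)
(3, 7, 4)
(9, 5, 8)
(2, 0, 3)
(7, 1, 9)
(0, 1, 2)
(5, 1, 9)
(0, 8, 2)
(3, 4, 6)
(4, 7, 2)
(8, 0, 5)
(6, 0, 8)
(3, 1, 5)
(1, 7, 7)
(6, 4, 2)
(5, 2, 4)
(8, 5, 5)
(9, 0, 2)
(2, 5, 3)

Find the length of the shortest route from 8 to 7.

Compare a few routes:
8 - 0 - 1 - 7: 5+2+7 = 14
8 - 5 - 1 - 7: 5+9+7 = 21
Cheapest is 8 - 0 - 1 - 7 at 14.

14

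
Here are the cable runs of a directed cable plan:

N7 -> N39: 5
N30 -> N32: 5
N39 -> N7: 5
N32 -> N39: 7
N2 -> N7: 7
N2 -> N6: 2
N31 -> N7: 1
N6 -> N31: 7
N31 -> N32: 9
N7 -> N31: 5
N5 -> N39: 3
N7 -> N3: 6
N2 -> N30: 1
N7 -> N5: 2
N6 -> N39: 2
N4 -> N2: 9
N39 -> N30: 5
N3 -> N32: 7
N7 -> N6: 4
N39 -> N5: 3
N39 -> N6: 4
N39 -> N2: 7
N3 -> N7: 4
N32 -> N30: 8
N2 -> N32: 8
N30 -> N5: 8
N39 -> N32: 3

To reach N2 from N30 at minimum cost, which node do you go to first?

N5

Candidate routes:
N30–N5–N39–N2: 8+3+7 = 18
N30–N32–N39–N2: 5+7+7 = 19
The minimum is 18 via N30–N5–N39–N2.
So from N30 the first move is to N5.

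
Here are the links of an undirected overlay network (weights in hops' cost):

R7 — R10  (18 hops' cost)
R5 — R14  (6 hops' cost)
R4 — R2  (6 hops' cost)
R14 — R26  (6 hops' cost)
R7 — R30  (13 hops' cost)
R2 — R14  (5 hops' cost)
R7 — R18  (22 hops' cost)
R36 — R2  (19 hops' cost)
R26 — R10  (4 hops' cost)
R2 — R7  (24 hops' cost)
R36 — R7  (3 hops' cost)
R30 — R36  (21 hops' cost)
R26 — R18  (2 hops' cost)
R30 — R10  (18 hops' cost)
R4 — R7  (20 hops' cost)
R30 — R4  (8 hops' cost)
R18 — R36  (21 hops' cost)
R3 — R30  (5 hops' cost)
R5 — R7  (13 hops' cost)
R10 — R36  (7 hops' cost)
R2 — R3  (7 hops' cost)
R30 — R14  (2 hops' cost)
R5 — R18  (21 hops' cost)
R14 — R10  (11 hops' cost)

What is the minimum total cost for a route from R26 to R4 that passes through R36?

Best R26 to R36: R26–R10–R36 costing 11
Best R36 to R4: R36–R7–R4 costing 23
Total via R36: 11 + 23 = 34 hops' cost.

34 hops' cost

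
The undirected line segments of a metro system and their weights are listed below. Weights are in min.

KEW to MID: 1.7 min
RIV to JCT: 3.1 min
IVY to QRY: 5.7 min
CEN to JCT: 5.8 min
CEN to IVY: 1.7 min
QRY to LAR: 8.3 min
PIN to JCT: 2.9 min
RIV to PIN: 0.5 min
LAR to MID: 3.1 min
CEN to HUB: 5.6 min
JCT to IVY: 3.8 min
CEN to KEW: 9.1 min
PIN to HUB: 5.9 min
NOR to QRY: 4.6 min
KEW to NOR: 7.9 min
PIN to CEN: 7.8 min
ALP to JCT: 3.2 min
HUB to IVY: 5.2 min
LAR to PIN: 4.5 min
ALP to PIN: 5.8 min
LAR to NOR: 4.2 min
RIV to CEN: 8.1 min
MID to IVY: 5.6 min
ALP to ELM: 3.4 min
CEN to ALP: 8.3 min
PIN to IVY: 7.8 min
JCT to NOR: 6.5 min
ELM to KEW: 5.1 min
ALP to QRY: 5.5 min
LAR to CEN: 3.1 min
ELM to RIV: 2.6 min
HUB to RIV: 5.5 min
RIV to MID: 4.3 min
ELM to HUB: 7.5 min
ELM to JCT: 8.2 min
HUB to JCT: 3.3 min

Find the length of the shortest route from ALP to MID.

Shortest distances from ALP:
ALP: 0
JCT: 3.2  (via ALP)
ELM: 3.4  (via ALP)
QRY: 5.5  (via ALP)
PIN: 5.8  (via ALP)
RIV: 6  (via ELM)
HUB: 6.5  (via JCT)
IVY: 7  (via JCT)
CEN: 8.3  (via ALP)
KEW: 8.5  (via ELM)
NOR: 9.7  (via JCT)
MID: 10.2  (via KEW)
Shortest route: ALP → ELM → KEW → MID = 10.2 min.

10.2 min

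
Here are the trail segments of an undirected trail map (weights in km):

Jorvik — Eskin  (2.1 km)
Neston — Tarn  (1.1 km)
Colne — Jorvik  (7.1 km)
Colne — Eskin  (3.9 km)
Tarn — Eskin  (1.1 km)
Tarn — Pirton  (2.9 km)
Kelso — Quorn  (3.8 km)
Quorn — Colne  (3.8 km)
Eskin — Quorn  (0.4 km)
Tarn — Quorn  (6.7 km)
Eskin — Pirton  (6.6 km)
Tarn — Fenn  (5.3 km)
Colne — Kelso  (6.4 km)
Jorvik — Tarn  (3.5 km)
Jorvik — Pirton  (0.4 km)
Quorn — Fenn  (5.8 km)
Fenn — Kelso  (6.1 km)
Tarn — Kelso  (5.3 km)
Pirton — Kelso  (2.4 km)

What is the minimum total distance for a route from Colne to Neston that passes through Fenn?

16 km

Shortest Colne→Fenn: Colne–Quorn–Fenn = 9.6
Best Fenn to Neston: Fenn–Tarn–Neston costing 6.4
Total via Fenn: 9.6 + 6.4 = 16 km.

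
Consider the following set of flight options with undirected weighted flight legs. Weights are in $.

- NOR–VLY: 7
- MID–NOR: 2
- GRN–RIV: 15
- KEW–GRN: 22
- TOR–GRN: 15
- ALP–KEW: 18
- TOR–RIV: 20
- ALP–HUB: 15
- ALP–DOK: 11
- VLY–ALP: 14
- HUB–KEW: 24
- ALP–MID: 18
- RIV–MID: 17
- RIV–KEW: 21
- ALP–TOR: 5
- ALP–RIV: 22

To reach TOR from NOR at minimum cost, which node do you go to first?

Candidate routes:
NOR - VLY - ALP - TOR: 7+14+5 = 26
NOR - MID - ALP - TOR: 2+18+5 = 25
The minimum is $25 via NOR - MID - ALP - TOR.
So from NOR the first move is to MID.

MID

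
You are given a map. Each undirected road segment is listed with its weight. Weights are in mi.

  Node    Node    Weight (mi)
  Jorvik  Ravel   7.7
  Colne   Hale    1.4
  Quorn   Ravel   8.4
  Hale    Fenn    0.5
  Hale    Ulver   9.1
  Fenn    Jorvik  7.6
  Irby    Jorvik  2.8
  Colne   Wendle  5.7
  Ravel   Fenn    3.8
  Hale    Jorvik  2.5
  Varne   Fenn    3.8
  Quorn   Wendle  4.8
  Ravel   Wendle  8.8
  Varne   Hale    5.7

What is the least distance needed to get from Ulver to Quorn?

Enumerating some paths:
Ulver - Hale - Jorvik - Ravel - Quorn: 9.1+2.5+7.7+8.4 = 27.7
Ulver - Hale - Fenn - Ravel - Quorn: 9.1+0.5+3.8+8.4 = 21.8
Ulver - Hale - Fenn - Ravel - Wendle - Quorn: 9.1+0.5+3.8+8.8+4.8 = 27
Ulver - Hale - Colne - Wendle - Quorn: 9.1+1.4+5.7+4.8 = 21
The minimum is 21 mi via Ulver - Hale - Colne - Wendle - Quorn.

21 mi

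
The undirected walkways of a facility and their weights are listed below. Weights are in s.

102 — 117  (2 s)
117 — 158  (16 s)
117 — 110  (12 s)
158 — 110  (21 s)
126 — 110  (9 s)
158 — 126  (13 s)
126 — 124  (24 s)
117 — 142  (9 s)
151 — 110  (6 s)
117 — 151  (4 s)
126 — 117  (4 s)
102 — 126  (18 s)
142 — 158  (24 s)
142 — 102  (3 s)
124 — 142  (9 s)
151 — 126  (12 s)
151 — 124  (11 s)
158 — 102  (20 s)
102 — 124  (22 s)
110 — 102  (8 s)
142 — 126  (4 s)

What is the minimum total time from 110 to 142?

Compare a few routes:
110 - 151 - 117 - 102 - 142: 6+4+2+3 = 15
110 - 126 - 142: 9+4 = 13
110 - 102 - 142: 8+3 = 11
110 - 117 - 102 - 142: 12+2+3 = 17
The minimum is 11 s via 110 - 102 - 142.

11 s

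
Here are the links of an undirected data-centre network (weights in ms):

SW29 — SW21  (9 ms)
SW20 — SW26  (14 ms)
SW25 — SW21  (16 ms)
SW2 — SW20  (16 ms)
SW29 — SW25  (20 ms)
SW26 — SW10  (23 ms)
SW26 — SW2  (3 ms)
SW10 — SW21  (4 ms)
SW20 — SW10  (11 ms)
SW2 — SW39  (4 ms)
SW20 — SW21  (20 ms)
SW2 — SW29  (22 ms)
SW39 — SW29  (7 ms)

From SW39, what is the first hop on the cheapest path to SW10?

SW29

Compare a few routes:
SW39 - SW29 - SW21 - SW10: 7+9+4 = 20
SW39 - SW2 - SW20 - SW10: 4+16+11 = 31
SW39 - SW2 - SW26 - SW10: 4+3+23 = 30
Cheapest is SW39 - SW29 - SW21 - SW10 at 20 ms.
So from SW39 the first move is to SW29.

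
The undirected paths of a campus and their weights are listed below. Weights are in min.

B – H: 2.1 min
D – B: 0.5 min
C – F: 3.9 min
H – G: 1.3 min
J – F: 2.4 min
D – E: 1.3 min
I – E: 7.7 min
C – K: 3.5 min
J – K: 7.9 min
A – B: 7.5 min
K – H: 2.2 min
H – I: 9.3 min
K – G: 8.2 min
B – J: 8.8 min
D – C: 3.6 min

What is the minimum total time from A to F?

Enumerating some paths:
A → B → J → F: 7.5+8.8+2.4 = 18.7
A → B → D → C → F: 7.5+0.5+3.6+3.9 = 15.5
The minimum is 15.5 min via A → B → D → C → F.

15.5 min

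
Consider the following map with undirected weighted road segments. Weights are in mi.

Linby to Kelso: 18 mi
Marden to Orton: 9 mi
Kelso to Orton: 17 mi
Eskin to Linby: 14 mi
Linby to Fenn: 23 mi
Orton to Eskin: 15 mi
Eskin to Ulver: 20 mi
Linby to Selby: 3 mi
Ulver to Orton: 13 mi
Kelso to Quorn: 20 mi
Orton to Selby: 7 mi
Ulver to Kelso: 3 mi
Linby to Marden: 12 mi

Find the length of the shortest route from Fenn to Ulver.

44 mi

Shortest distances from Fenn:
Fenn: 0
Linby: 23  (via Fenn)
Selby: 26  (via Linby)
Orton: 33  (via Selby)
Marden: 35  (via Linby)
Eskin: 37  (via Linby)
Kelso: 41  (via Linby)
Ulver: 44  (via Kelso)
Shortest route: Fenn → Linby → Kelso → Ulver = 44 mi.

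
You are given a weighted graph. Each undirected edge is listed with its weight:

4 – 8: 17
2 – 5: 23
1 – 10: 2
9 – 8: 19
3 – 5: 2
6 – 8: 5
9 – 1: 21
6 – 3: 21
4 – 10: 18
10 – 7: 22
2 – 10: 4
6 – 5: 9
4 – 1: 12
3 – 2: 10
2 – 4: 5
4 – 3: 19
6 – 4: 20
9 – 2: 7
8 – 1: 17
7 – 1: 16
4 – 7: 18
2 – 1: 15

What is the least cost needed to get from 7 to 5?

Shortest distances from 7:
7: 0
1: 16  (via 7)
4: 18  (via 7)
10: 18  (via 1)
2: 22  (via 10)
9: 29  (via 2)
3: 32  (via 2)
8: 33  (via 1)
5: 34  (via 3)
Shortest route: 7 → 1 → 10 → 2 → 3 → 5 = 34.

34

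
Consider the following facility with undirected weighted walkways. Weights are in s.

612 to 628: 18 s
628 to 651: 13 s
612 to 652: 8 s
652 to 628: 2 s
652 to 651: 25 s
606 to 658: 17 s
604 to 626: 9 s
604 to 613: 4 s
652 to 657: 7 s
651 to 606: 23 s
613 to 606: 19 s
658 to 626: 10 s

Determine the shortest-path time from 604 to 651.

46 s

Compare a few routes:
604 → 626 → 658 → 606 → 651: 9+10+17+23 = 59
604 → 613 → 606 → 651: 4+19+23 = 46
Cheapest is 604 → 613 → 606 → 651 at 46 s.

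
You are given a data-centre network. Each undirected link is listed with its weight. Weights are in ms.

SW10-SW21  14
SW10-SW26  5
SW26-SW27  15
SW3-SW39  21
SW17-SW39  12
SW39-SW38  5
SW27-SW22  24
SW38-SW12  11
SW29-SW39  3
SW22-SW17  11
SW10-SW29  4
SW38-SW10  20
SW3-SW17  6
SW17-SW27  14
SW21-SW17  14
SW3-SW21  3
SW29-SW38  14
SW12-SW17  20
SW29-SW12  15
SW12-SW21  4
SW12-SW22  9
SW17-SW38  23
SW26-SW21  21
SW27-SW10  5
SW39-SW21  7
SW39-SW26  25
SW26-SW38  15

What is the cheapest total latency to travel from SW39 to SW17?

12 ms

Enumerating some paths:
SW39 → SW21 → SW3 → SW17: 7+3+6 = 16
SW39 → SW21 → SW17: 7+14 = 21
SW39 → SW29 → SW10 → SW27 → SW17: 3+4+5+14 = 26
SW39 → SW17: 12 = 12
Cheapest is SW39 → SW17 at 12 ms.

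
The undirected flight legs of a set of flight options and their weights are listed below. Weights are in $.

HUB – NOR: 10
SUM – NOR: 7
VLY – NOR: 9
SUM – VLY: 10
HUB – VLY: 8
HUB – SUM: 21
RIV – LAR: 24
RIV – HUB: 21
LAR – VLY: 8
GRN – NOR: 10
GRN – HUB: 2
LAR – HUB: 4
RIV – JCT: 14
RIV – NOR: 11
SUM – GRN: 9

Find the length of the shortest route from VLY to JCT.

Shortest distances from VLY:
VLY: 0
HUB: 8  (via VLY)
LAR: 8  (via VLY)
NOR: 9  (via VLY)
GRN: 10  (via HUB)
SUM: 10  (via VLY)
RIV: 20  (via NOR)
JCT: 34  (via RIV)
Shortest route: VLY–NOR–RIV–JCT = $34.

$34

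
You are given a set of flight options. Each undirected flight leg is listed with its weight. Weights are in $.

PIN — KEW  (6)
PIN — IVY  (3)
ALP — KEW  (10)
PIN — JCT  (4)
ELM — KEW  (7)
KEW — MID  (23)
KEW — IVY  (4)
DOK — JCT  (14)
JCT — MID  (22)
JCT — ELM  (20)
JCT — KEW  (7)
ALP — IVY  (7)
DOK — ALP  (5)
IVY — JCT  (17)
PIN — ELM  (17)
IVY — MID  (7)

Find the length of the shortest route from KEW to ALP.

$10

Settle nodes by increasing distance from KEW:
KEW: 0
IVY: 4  (via KEW)
PIN: 6  (via KEW)
ELM: 7  (via KEW)
JCT: 7  (via KEW)
ALP: 10  (via KEW)
Shortest route: KEW → ALP = $10.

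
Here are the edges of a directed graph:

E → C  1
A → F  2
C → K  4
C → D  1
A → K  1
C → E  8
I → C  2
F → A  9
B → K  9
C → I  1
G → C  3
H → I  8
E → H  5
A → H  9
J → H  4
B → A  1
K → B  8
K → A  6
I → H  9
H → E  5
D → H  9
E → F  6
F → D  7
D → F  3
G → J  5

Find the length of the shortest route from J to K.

Settle nodes by increasing distance from J:
J: 0
H: 4  (via J)
E: 9  (via H)
C: 10  (via E)
D: 11  (via C)
I: 11  (via C)
F: 14  (via D)
K: 14  (via C)
Shortest route: J–H–E–C–K = 14.

14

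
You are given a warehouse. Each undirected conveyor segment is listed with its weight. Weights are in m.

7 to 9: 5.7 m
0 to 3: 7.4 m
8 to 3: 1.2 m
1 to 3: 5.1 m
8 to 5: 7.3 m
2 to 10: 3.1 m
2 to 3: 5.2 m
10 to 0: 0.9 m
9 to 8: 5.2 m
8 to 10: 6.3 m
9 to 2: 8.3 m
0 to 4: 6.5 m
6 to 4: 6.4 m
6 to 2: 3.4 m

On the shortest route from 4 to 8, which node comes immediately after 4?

Enumerating some paths:
4 → 0 → 3 → 8: 6.5+7.4+1.2 = 15.1
4 → 0 → 10 → 2 → 3 → 8: 6.5+0.9+3.1+5.2+1.2 = 16.9
4 → 0 → 10 → 8: 6.5+0.9+6.3 = 13.7
4 → 6 → 2 → 3 → 8: 6.4+3.4+5.2+1.2 = 16.2
Cheapest is 4 → 0 → 10 → 8 at 13.7 m.
So from 4 the first move is to 0.

0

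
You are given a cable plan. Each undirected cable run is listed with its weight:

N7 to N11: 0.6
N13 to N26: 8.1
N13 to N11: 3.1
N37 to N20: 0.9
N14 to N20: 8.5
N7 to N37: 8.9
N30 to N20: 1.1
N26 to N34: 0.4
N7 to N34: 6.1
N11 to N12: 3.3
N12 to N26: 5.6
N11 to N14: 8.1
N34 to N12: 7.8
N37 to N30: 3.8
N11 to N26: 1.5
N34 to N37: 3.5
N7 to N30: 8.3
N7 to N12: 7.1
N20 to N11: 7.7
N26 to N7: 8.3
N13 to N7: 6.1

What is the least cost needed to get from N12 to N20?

9.6

Shortest distances from N12:
N12: 0
N11: 3.3  (via N12)
N7: 3.9  (via N11)
N26: 4.8  (via N11)
N34: 5.2  (via N26)
N13: 6.4  (via N11)
N37: 8.7  (via N34)
N20: 9.6  (via N37)
Shortest route: N12–N11–N26–N34–N37–N20 = 9.6.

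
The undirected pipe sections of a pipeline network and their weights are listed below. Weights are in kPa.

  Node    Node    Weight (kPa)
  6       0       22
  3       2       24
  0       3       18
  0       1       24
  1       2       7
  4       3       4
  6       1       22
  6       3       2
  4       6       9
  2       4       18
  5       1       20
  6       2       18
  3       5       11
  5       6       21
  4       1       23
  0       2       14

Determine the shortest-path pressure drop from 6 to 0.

20 kPa

Shortest distances from 6:
6: 0
3: 2  (via 6)
4: 6  (via 3)
5: 13  (via 3)
2: 18  (via 6)
0: 20  (via 3)
Shortest route: 6 → 3 → 0 = 20 kPa.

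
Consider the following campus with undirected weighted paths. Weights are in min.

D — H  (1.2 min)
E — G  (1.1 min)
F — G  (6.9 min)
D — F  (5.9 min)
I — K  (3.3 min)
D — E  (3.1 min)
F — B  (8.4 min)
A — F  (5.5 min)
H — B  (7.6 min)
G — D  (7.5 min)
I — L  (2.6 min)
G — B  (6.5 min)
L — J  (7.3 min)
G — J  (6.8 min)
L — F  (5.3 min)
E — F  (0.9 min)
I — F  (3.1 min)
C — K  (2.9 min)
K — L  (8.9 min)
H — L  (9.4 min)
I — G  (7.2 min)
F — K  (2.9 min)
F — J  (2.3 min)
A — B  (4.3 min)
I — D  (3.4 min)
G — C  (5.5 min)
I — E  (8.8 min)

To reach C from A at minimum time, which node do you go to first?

F

Compare a few routes:
A → F → E → G → C: 5.5+0.9+1.1+5.5 = 13
A → F → K → C: 5.5+2.9+2.9 = 11.3
The minimum is 11.3 min via A → F → K → C.
So from A the first move is to F.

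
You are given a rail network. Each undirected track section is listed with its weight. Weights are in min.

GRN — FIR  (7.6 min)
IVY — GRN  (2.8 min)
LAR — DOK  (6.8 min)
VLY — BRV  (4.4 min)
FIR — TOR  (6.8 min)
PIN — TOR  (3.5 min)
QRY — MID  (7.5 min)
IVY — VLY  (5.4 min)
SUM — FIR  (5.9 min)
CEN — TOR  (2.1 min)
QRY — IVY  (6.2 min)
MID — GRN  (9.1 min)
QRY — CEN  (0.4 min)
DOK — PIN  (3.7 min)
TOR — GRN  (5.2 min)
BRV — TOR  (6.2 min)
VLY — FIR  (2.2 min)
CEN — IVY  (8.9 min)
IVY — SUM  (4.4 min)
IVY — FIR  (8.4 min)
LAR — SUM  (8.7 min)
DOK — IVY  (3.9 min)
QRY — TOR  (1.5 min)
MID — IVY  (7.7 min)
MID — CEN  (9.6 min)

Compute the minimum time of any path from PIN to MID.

12.5 min

Compare a few routes:
PIN → TOR → QRY → CEN → MID: 3.5+1.5+0.4+9.6 = 15
PIN → TOR → QRY → MID: 3.5+1.5+7.5 = 12.5
PIN → TOR → CEN → QRY → MID: 3.5+2.1+0.4+7.5 = 13.5
The minimum is 12.5 min via PIN → TOR → QRY → MID.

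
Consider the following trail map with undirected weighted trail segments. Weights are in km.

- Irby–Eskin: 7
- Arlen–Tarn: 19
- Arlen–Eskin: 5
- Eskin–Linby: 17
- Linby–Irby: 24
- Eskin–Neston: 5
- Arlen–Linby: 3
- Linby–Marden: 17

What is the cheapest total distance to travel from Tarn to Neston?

29 km

Enumerating some paths:
Tarn → Arlen → Linby → Eskin → Neston: 19+3+17+5 = 44
Tarn → Arlen → Eskin → Neston: 19+5+5 = 29
Tarn → Arlen → Linby → Irby → Eskin → Neston: 19+3+24+7+5 = 58
Cheapest is Tarn → Arlen → Eskin → Neston at 29 km.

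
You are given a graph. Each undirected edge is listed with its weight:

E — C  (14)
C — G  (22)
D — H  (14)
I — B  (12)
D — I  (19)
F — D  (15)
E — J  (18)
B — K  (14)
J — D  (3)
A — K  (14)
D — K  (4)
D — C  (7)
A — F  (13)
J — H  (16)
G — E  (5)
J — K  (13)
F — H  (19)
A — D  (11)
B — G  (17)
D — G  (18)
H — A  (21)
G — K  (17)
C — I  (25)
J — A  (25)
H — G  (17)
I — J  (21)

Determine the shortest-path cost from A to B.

Running Dijkstra from A:
A: 0
D: 11  (via A)
F: 13  (via A)
J: 14  (via D)
K: 14  (via A)
C: 18  (via D)
H: 21  (via A)
B: 28  (via K)
Shortest route: A → K → B = 28.

28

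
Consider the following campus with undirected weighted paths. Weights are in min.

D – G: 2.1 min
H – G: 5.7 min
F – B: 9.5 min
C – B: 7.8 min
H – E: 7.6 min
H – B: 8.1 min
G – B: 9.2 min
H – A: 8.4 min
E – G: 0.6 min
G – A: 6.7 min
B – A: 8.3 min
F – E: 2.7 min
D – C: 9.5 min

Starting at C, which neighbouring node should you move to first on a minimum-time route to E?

Compare a few routes:
C–B–G–E: 7.8+9.2+0.6 = 17.6
C–B–F–E: 7.8+9.5+2.7 = 20
C–D–G–E: 9.5+2.1+0.6 = 12.2
C–B–H–G–E: 7.8+8.1+5.7+0.6 = 22.2
The minimum is 12.2 min via C–D–G–E.
So from C the first move is to D.

D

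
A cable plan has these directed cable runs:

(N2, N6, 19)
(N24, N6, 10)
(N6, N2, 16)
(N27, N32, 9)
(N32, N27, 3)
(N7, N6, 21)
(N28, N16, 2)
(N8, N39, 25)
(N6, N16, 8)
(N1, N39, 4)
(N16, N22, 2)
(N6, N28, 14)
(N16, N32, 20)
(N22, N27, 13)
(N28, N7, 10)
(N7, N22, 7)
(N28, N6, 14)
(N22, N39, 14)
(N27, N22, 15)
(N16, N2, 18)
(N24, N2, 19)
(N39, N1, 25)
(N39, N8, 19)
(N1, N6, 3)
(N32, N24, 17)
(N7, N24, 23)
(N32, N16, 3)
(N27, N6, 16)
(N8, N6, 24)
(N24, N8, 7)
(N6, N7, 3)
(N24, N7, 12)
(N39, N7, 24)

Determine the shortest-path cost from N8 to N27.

47

Shortest distances from N8:
N8: 0
N6: 24  (via N8)
N39: 25  (via N8)
N7: 27  (via N6)
N16: 32  (via N6)
N22: 34  (via N7)
N28: 38  (via N6)
N2: 40  (via N6)
N27: 47  (via N22)
Shortest route: N8 → N6 → N7 → N22 → N27 = 47.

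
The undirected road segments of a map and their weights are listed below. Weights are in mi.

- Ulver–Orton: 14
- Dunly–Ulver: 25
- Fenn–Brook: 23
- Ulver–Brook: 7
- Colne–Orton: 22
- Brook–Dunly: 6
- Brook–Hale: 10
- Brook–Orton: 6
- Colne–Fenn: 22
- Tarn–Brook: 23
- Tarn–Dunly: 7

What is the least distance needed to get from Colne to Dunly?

34 mi

Compare a few routes:
Colne → Fenn → Brook → Dunly: 22+23+6 = 51
Colne → Orton → Brook → Dunly: 22+6+6 = 34
Colne → Orton → Ulver → Brook → Dunly: 22+14+7+6 = 49
The minimum is 34 mi via Colne → Orton → Brook → Dunly.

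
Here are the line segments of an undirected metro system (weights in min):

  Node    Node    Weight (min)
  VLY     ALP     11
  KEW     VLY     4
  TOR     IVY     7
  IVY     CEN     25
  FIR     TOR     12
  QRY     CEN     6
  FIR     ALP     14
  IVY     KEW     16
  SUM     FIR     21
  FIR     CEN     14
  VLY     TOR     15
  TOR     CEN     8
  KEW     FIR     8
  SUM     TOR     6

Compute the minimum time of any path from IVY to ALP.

31 min

Compare a few routes:
IVY → KEW → VLY → ALP: 16+4+11 = 31
IVY → TOR → FIR → ALP: 7+12+14 = 33
Cheapest is IVY → KEW → VLY → ALP at 31 min.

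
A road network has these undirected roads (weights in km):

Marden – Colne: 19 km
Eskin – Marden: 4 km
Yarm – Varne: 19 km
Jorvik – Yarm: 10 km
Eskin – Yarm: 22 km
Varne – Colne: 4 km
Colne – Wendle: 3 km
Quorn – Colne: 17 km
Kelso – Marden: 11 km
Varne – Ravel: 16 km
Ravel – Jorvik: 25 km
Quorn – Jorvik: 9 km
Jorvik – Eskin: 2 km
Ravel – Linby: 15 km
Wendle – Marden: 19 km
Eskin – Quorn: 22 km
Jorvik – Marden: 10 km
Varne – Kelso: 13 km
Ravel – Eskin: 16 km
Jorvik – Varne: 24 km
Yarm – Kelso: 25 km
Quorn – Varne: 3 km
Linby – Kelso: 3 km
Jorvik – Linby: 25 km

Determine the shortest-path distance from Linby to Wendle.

23 km

Compare a few routes:
Linby - Kelso - Marden - Colne - Wendle: 3+11+19+3 = 36
Linby - Kelso - Varne - Colne - Wendle: 3+13+4+3 = 23
Linby - Kelso - Marden - Wendle: 3+11+19 = 33
Cheapest is Linby - Kelso - Varne - Colne - Wendle at 23 km.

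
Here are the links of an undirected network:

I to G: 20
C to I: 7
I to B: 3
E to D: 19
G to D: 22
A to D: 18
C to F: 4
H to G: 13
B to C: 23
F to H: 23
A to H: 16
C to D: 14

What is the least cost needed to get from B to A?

Shortest distances from B:
B: 0
I: 3  (via B)
C: 10  (via I)
F: 14  (via C)
G: 23  (via I)
D: 24  (via C)
H: 36  (via G)
A: 42  (via D)
Shortest route: B → I → C → D → A = 42.

42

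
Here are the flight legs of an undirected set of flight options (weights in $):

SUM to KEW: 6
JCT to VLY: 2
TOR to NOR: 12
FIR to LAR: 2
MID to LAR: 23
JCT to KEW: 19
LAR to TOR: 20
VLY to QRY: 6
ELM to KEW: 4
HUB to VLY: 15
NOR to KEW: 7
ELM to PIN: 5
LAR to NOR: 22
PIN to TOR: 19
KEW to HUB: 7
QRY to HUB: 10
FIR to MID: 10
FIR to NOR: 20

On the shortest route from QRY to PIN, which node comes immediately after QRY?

Compare a few routes:
QRY–VLY–HUB–KEW–ELM–PIN: 6+15+7+4+5 = 37
QRY–VLY–JCT–KEW–ELM–PIN: 6+2+19+4+5 = 36
QRY–HUB–KEW–ELM–PIN: 10+7+4+5 = 26
The minimum is $26 via QRY–HUB–KEW–ELM–PIN.
So from QRY the first move is to HUB.

HUB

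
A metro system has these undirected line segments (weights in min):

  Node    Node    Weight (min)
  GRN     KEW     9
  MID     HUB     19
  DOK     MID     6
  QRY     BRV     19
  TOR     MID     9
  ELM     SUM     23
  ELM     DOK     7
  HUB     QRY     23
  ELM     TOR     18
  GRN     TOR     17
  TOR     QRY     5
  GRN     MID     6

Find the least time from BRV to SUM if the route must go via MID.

69 min

Shortest BRV→MID: BRV–QRY–TOR–MID = 33
Best MID to SUM: MID–DOK–ELM–SUM costing 36
Total via MID: 33 + 36 = 69 min.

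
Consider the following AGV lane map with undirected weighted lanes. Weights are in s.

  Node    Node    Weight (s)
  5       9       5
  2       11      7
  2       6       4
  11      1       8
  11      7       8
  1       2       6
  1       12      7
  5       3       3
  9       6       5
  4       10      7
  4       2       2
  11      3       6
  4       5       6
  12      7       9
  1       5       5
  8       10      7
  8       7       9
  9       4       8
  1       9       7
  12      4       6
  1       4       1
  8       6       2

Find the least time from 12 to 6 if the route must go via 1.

Shortest 12→1: 12–1 = 7
Shortest 1→6: 1–4–2–6 = 7
Total via 1: 7 + 7 = 14 s.

14 s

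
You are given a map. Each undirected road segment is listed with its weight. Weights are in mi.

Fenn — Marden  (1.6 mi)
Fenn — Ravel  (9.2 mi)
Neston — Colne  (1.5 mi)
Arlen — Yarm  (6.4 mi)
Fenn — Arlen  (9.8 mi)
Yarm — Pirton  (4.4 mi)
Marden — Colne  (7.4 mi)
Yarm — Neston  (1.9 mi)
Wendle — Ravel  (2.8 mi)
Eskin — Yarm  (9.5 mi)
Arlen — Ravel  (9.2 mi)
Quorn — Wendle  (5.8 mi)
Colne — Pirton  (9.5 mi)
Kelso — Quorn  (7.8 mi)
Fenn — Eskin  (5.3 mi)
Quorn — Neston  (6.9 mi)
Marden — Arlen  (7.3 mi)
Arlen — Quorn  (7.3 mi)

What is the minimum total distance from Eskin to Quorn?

18.3 mi

Enumerating some paths:
Eskin - Fenn - Arlen - Quorn: 5.3+9.8+7.3 = 22.4
Eskin - Fenn - Marden - Arlen - Quorn: 5.3+1.6+7.3+7.3 = 21.5
Eskin - Yarm - Neston - Quorn: 9.5+1.9+6.9 = 18.3
Eskin - Fenn - Marden - Colne - Neston - Quorn: 5.3+1.6+7.4+1.5+6.9 = 22.7
Cheapest is Eskin - Yarm - Neston - Quorn at 18.3 mi.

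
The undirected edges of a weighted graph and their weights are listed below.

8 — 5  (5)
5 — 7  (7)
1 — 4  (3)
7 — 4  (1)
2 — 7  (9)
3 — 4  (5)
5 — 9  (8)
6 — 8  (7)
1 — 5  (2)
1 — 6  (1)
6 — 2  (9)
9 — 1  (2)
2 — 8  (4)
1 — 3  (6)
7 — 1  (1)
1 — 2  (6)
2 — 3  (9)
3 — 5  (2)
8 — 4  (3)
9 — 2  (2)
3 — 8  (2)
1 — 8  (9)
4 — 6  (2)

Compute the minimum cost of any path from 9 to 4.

4

Enumerating some paths:
9 - 1 - 4: 2+3 = 5
9 - 1 - 6 - 4: 2+1+2 = 5
9 - 2 - 8 - 4: 2+4+3 = 9
9 - 1 - 7 - 4: 2+1+1 = 4
Cheapest is 9 - 1 - 7 - 4 at 4.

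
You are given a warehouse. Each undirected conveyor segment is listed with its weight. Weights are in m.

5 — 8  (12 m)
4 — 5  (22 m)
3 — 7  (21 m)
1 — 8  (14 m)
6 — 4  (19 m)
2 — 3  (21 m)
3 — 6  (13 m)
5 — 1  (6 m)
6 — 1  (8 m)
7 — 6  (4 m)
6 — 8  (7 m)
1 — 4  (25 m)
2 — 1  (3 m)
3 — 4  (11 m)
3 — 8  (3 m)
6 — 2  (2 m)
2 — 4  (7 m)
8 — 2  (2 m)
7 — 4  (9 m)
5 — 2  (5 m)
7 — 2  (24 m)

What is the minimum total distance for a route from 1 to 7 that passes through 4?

Best 1 to 4: 1–2–4 costing 10
Best 4 to 7: 4–7 costing 9
Total via 4: 10 + 9 = 19 m.

19 m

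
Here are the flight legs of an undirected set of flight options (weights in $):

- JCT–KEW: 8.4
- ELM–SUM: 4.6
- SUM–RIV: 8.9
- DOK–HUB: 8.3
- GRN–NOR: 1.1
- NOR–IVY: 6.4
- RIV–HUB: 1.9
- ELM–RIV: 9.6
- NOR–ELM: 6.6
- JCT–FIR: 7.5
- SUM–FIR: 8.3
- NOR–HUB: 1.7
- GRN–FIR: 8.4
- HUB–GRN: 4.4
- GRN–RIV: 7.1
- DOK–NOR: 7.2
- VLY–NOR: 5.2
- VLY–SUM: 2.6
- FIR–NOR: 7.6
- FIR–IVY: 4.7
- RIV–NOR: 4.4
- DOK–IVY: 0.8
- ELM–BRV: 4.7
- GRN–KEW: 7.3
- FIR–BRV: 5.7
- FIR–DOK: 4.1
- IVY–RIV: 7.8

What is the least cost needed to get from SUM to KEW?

Compare a few routes:
SUM → ELM → NOR → GRN → KEW: 4.6+6.6+1.1+7.3 = 19.6
SUM → VLY → NOR → GRN → KEW: 2.6+5.2+1.1+7.3 = 16.2
Cheapest is SUM → VLY → NOR → GRN → KEW at $16.2.

$16.2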